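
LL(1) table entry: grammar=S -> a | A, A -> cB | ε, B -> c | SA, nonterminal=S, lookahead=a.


For [S, a]: 'a' ∈ FIRST(a)
Entry: S -> a


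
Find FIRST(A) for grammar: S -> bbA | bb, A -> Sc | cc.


Per alternative of A: FIRST(Sc) = {b}; FIRST(cc) = {c}
FIRST(A) = {b, c}


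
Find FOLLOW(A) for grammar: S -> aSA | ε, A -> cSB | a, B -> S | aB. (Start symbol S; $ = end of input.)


$ ∈ FOLLOW(S). For each A -> αBβ: add FIRST(β)\{ε} to FOLLOW(B); if β nullable, add FOLLOW(A).
FOLLOW(A) = {$, a, c}


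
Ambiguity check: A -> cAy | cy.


balanced c^n…y^n: each string has a unique parse
Unambiguous


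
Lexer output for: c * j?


Scan left to right, longest-match per lexeme
Tokens: ID(c), OP(*), ID(j)


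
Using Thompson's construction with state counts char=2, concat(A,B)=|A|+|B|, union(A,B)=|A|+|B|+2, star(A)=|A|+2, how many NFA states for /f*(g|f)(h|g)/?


Syntax tree has 5 char leaf(s), 2 union(s), 1 star(s)
chars contribute 5×2 = 10; each union adds +2; each star adds +2
Total: 10 + 4 + 2 = 16 states


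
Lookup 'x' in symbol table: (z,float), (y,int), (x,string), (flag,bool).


Lookup 'x' → type string


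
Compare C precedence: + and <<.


'+' is additive (level 9); '<<' is shift (level 8)
Higher level binds tighter
'+' has higher precedence than '<<'


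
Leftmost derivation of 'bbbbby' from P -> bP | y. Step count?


Derivation: P => bP => bbP => bbbP => bbbbP => bbbbbP => bbbbby
Steps: 6


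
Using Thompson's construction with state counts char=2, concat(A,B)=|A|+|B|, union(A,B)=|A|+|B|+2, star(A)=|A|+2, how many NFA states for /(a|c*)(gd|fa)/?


Syntax tree has 6 char leaf(s), 2 union(s), 1 star(s)
chars contribute 6×2 = 12; each union adds +2; each star adds +2
Total: 12 + 4 + 2 = 18 states


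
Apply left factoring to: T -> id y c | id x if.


Common prefix: 'id'
Factored: T -> id T', T' -> y c | x if


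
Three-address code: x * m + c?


Break into single-operator statements:
t1 = x * m
t2 = t1 + c


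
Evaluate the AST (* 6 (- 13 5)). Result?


Evaluate inner: (- 13 5) = 8
Evaluate root: (* 6 8) = 48
Result: 48


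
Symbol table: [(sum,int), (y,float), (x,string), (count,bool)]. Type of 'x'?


Lookup 'x' → type string


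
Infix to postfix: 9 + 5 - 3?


Left to right (same or higher precedence on left)
Postfix: 9 5 + 3 -


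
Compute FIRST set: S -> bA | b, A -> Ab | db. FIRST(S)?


Per alternative of S: FIRST(bA) = {b}; FIRST(b) = {b}
FIRST(S) = {b}


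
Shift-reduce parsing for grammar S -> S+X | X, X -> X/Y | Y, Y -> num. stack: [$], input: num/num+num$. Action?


no handle on stack; shift 'num'
Action: shift


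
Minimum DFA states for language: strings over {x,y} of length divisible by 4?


Track length mod 4: states 0..3, accept at 0
Minimal DFA: 4 states


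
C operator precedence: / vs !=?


'/' is multiplicative (level 10); '!=' is equality (level 6)
Higher level binds tighter
'/' has higher precedence than '!='


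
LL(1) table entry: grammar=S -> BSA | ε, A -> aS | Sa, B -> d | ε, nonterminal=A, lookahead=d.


For [A, d]: 'd' ∈ FIRST(Sa)
Entry: A -> Sa


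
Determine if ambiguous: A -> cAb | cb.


balanced c^n…b^n: each string has a unique parse
Unambiguous


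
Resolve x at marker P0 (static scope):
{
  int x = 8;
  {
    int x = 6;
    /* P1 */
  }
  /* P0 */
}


x declared in the same block as P0
x = 8


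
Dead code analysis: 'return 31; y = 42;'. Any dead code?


statement follows a return and is unreachable
Dead: 'y = 42'


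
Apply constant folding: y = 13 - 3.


13 - 3 = 10 at compile time
Optimized: y = 10


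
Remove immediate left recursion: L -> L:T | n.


Left-recursive alternatives: L:T; non-recursive: n
Introduce L': L -> nL', L' -> :TL' | ε


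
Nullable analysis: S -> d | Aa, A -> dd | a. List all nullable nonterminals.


A nonterminal is nullable iff some alternative derives ε (directly, or every symbol in it is nullable)
Nullable: {}


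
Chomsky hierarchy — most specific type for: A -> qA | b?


Right-linear: every RHS is a terminal or a terminal followed by one nonterminal
Classification: Type 3 (Regular)


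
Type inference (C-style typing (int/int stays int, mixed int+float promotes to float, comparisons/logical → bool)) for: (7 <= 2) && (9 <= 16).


Operand types: bool && bool
Rule: logical operators take bool operands and yield bool
Result type: bool


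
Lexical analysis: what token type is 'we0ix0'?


Pattern: letter/underscore followed by alphanumerics, not a keyword
Type: IDENTIFIER


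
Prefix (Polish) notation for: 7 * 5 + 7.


left-to-right (same/higher precedence on left): tree is (+ (* 7 5) 7)
Prefix: + * 7 5 7


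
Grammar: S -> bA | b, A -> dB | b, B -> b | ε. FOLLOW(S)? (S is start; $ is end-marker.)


$ ∈ FOLLOW(S). For each A -> αBβ: add FIRST(β)\{ε} to FOLLOW(B); if β nullable, add FOLLOW(A).
FOLLOW(S) = {$}


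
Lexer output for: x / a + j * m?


Scan left to right, longest-match per lexeme
Tokens: ID(x), OP(/), ID(a), OP(+), ID(j), OP(*), ID(m)


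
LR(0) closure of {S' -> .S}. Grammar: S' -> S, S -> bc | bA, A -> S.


Start: S' -> .S
For each item with dot before a nonterminal B, add B -> .γ for every B-production
Closure: [S' -> .S, S -> .bc, S -> .bA]


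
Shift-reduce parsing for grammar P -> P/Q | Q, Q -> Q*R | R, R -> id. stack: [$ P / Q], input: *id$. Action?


'*' can extend Q; shift to build Q -> Q*R
Action: shift


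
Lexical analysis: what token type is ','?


Pattern: delimiter/punctuation
Type: PUNCTUATION


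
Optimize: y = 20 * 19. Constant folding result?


20 * 19 = 380 at compile time
Optimized: y = 380


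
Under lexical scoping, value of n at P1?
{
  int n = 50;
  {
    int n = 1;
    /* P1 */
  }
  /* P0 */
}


n declared in the same block as P1
n = 1


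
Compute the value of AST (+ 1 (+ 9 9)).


Evaluate inner: (+ 9 9) = 18
Evaluate root: (+ 1 18) = 19
Result: 19


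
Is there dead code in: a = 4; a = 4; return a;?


first assignment to a is overwritten before any read
Dead: 'a = 4'


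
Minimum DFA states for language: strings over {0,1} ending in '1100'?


Track the longest suffix of input matching a prefix of '1100': 5 classes (prefixes of length 0..4)
Minimal DFA: 5 states


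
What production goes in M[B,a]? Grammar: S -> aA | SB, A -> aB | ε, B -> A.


For [B, a]: 'a' ∈ FIRST(A)
Entry: B -> A


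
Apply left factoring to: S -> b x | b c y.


Common prefix: 'b'
Factored: S -> b S', S' -> x | c y


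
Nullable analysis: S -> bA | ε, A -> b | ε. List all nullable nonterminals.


A nonterminal is nullable iff some alternative derives ε (directly, or every symbol in it is nullable)
Nullable: {A, S}


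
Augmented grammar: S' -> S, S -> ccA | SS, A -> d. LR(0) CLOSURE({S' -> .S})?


Start: S' -> .S
For each item with dot before a nonterminal B, add B -> .γ for every B-production
Closure: [S' -> .S, S -> .ccA, S -> .SS]


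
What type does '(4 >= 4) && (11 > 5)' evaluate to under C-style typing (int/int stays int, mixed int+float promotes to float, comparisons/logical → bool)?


Operand types: bool && bool
Rule: logical operators take bool operands and yield bool
Result type: bool


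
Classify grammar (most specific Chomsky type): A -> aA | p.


Right-linear: every RHS is a terminal or a terminal followed by one nonterminal
Classification: Type 3 (Regular)


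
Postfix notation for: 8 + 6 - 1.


Left to right (same or higher precedence on left)
Postfix: 8 6 + 1 -


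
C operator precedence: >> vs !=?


'>>' is shift (level 8); '!=' is equality (level 6)
Higher level binds tighter
'>>' has higher precedence than '!='


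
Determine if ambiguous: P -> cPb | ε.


balanced c^n…b^n: each string has a unique parse
Unambiguous


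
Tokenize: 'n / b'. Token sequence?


Scan left to right, longest-match per lexeme
Tokens: ID(n), OP(/), ID(b)


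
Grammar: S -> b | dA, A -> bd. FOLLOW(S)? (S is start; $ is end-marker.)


$ ∈ FOLLOW(S). For each A -> αBβ: add FIRST(β)\{ε} to FOLLOW(B); if β nullable, add FOLLOW(A).
FOLLOW(S) = {$}


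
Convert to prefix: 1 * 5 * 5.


left-to-right (same/higher precedence on left): tree is (* (* 1 5) 5)
Prefix: * * 1 5 5


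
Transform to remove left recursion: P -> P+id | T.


Left-recursive alternatives: P+id; non-recursive: T
Introduce P': P -> TP', P' -> +idP' | ε


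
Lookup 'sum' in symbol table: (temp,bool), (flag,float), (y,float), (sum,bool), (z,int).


Lookup 'sum' → type bool


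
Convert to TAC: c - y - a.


Break into single-operator statements:
t1 = c - y
t2 = t1 - a


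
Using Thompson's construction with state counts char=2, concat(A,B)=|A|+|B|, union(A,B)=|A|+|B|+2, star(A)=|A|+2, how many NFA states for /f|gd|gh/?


Syntax tree has 5 char leaf(s), 2 union(s), 0 star(s)
chars contribute 5×2 = 10; each union adds +2; each star adds +2
Total: 10 + 4 + 0 = 14 states


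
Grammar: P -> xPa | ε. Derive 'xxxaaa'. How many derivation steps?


Derivation: P => xPa => xxPaa => xxxPaaa => xxxaaa
Steps: 4


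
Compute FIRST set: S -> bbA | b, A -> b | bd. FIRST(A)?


Per alternative of A: FIRST(b) = {b}; FIRST(bd) = {b}
FIRST(A) = {b}


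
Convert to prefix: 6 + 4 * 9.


'*' binds tighter: tree is (+ 6 (* 4 9))
Prefix: + 6 * 4 9


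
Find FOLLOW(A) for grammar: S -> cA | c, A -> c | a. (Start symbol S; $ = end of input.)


$ ∈ FOLLOW(S). For each A -> αBβ: add FIRST(β)\{ε} to FOLLOW(B); if β nullable, add FOLLOW(A).
FOLLOW(A) = {$}


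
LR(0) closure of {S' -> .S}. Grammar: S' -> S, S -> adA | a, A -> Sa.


Start: S' -> .S
For each item with dot before a nonterminal B, add B -> .γ for every B-production
Closure: [S' -> .S, S -> .adA, S -> .a]


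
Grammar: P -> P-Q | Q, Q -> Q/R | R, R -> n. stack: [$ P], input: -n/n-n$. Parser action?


shift '-' to continue P -> P-Q
Action: shift


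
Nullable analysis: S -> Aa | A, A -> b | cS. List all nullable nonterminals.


A nonterminal is nullable iff some alternative derives ε (directly, or every symbol in it is nullable)
Nullable: {}


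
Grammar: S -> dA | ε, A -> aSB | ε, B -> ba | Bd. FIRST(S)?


Per alternative of S: FIRST(dA) = {d}; FIRST(ε) = {ε}
FIRST(S) = {d, ε}


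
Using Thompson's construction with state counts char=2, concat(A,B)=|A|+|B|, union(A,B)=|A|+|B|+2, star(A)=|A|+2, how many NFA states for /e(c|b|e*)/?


Syntax tree has 4 char leaf(s), 2 union(s), 1 star(s)
chars contribute 4×2 = 8; each union adds +2; each star adds +2
Total: 8 + 4 + 2 = 14 states


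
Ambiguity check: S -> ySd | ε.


balanced y^n…d^n: each string has a unique parse
Unambiguous


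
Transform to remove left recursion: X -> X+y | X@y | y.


Left-recursive alternatives: X+y, X@y; non-recursive: y
Introduce X': X -> yX', X' -> +yX' | @yX' | ε


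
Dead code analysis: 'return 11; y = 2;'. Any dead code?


statement follows a return and is unreachable
Dead: 'y = 2'


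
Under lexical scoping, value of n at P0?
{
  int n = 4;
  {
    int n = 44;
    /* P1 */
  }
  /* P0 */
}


n declared in the same block as P0
n = 4


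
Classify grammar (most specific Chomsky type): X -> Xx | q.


Left-linear: every RHS is a terminal or one nonterminal followed by a terminal
Classification: Type 3 (Regular)


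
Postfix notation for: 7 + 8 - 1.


Left to right (same or higher precedence on left)
Postfix: 7 8 + 1 -


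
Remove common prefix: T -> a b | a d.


Common prefix: 'a'
Factored: T -> a T', T' -> b | d


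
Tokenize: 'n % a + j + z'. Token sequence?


Scan left to right, longest-match per lexeme
Tokens: ID(n), OP(%), ID(a), OP(+), ID(j), OP(+), ID(z)


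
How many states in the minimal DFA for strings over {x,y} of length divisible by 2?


Track length mod 2: states 0..1, accept at 0
Minimal DFA: 2 states


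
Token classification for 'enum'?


Pattern: reserved word
Type: KEYWORD


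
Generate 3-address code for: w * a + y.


Break into single-operator statements:
t1 = w * a
t2 = t1 + y


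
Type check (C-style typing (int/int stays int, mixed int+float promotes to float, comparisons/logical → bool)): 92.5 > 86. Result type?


Operand types: float > int
Rule: comparison yields bool
Result type: bool


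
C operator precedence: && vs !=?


'!=' is equality (level 6); '&&' is logical AND (level 2)
Higher level binds tighter
'!=' has higher precedence than '&&'


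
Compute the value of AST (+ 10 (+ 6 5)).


Evaluate inner: (+ 6 5) = 11
Evaluate root: (+ 10 11) = 21
Result: 21


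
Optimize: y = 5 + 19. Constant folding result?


5 + 19 = 24 at compile time
Optimized: y = 24


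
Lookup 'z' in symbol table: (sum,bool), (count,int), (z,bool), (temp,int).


Lookup 'z' → type bool


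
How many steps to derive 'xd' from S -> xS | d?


Derivation: S => xS => xd
Steps: 2


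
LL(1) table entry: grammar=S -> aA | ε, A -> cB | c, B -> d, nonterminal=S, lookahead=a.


For [S, a]: 'a' ∈ FIRST(aA)
Entry: S -> aA


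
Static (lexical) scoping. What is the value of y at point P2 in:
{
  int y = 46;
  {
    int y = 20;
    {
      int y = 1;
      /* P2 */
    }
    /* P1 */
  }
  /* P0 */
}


y declared in the same block as P2
y = 1


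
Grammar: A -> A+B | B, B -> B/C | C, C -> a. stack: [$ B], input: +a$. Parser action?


lookahead ∉ {/} so B won't extend; reduce A -> B
Action: reduce (A -> B)


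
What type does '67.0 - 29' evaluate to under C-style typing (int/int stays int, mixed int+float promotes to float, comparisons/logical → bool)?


Operand types: float - int
Rule: mixed int/float promotes to float; int/int stays int
Result type: float


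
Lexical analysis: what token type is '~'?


Pattern: operator symbol
Type: OPERATOR


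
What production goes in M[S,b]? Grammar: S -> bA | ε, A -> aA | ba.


For [S, b]: 'b' ∈ FIRST(bA)
Entry: S -> bA


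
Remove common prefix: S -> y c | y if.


Common prefix: 'y'
Factored: S -> y S', S' -> c | if


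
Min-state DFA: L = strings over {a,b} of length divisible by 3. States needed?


Track length mod 3: states 0..2, accept at 0
Minimal DFA: 3 states


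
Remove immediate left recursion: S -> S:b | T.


Left-recursive alternatives: S:b; non-recursive: T
Introduce S': S -> TS', S' -> :bS' | ε


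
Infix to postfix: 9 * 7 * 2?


Left to right (same or higher precedence on left)
Postfix: 9 7 * 2 *


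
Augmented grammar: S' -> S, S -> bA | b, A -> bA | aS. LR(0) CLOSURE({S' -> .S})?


Start: S' -> .S
For each item with dot before a nonterminal B, add B -> .γ for every B-production
Closure: [S' -> .S, S -> .bA, S -> .b]


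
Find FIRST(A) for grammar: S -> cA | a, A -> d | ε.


Per alternative of A: FIRST(d) = {d}; FIRST(ε) = {ε}
FIRST(A) = {d, ε}


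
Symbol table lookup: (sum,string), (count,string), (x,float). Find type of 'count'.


Lookup 'count' → type string


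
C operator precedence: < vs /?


'/' is multiplicative (level 10); '<' is relational (level 7)
Higher level binds tighter
'/' has higher precedence than '<'


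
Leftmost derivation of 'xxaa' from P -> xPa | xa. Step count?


Derivation: P => xPa => xxaa
Steps: 2


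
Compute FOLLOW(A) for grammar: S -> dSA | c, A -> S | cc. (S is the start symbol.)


$ ∈ FOLLOW(S). For each A -> αBβ: add FIRST(β)\{ε} to FOLLOW(B); if β nullable, add FOLLOW(A).
FOLLOW(A) = {$, c, d}


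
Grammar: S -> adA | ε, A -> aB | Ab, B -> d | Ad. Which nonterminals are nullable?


A nonterminal is nullable iff some alternative derives ε (directly, or every symbol in it is nullable)
Nullable: {S}


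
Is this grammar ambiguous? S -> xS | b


right-linear, alternatives start with distinct terminals 'x' vs 'b': unique leftmost derivation
Unambiguous


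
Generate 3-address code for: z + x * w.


Break into single-operator statements:
t1 = x * w
t2 = z + t1


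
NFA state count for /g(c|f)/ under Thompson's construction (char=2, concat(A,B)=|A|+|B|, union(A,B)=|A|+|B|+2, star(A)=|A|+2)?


Syntax tree has 3 char leaf(s), 1 union(s), 0 star(s)
chars contribute 3×2 = 6; each union adds +2; each star adds +2
Total: 6 + 2 + 0 = 8 states


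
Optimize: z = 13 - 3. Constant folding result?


13 - 3 = 10 at compile time
Optimized: z = 10


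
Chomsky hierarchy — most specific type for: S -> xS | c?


Right-linear: every RHS is a terminal or a terminal followed by one nonterminal
Classification: Type 3 (Regular)


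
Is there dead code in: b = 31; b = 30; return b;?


first assignment to b is overwritten before any read
Dead: 'b = 31'


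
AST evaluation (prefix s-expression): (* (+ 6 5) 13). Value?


Evaluate inner: (+ 6 5) = 11
Evaluate root: (* 11 13) = 143
Result: 143


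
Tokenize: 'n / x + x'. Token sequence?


Scan left to right, longest-match per lexeme
Tokens: ID(n), OP(/), ID(x), OP(+), ID(x)


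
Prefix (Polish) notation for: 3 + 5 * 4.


'*' binds tighter: tree is (+ 3 (* 5 4))
Prefix: + 3 * 5 4


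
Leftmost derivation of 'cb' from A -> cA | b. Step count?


Derivation: A => cA => cb
Steps: 2


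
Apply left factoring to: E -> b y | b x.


Common prefix: 'b'
Factored: E -> b E', E' -> y | x


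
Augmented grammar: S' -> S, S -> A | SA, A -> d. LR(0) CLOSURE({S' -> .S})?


Start: S' -> .S
For each item with dot before a nonterminal B, add B -> .γ for every B-production
Closure: [S' -> .S, S -> .A, S -> .SA, A -> .d]


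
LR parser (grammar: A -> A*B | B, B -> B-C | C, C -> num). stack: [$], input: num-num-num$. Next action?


no handle on stack; shift 'num'
Action: shift


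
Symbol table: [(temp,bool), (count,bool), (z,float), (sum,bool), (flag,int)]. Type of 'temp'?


Lookup 'temp' → type bool


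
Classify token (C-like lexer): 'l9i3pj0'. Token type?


Pattern: letter/underscore followed by alphanumerics, not a keyword
Type: IDENTIFIER


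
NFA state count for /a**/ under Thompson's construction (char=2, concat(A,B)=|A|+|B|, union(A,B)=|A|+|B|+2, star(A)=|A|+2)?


Syntax tree has 1 char leaf(s), 0 union(s), 2 star(s)
chars contribute 1×2 = 2; each union adds +2; each star adds +2
Total: 2 + 0 + 4 = 6 states


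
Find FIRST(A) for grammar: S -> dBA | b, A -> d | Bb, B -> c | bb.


Per alternative of A: FIRST(d) = {d}; FIRST(Bb) = {b, c}
FIRST(A) = {b, c, d}


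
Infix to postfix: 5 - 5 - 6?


Left to right (same or higher precedence on left)
Postfix: 5 5 - 6 -


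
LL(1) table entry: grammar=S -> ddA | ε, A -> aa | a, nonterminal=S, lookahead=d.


For [S, d]: 'd' ∈ FIRST(ddA)
Entry: S -> ddA


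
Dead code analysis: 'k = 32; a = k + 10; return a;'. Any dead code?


k is read by a's definition; a is returned
No dead code


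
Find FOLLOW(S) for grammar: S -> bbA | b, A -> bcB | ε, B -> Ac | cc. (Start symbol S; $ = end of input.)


$ ∈ FOLLOW(S). For each A -> αBβ: add FIRST(β)\{ε} to FOLLOW(B); if β nullable, add FOLLOW(A).
FOLLOW(S) = {$}


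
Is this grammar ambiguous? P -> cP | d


right-linear, alternatives start with distinct terminals 'c' vs 'd': unique leftmost derivation
Unambiguous


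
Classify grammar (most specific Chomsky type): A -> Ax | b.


Left-linear: every RHS is a terminal or one nonterminal followed by a terminal
Classification: Type 3 (Regular)


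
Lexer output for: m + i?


Scan left to right, longest-match per lexeme
Tokens: ID(m), OP(+), ID(i)


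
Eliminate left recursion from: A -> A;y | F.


Left-recursive alternatives: A;y; non-recursive: F
Introduce A': A -> FA', A' -> ;yA' | ε


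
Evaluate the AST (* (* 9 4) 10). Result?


Evaluate inner: (* 9 4) = 36
Evaluate root: (* 36 10) = 360
Result: 360


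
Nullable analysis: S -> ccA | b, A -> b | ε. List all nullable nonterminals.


A nonterminal is nullable iff some alternative derives ε (directly, or every symbol in it is nullable)
Nullable: {A}


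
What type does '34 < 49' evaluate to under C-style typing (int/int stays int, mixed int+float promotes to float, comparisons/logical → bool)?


Operand types: int < int
Rule: comparison yields bool
Result type: bool


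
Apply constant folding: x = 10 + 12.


10 + 12 = 22 at compile time
Optimized: x = 22


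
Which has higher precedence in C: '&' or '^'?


'&' is bitwise AND (level 5); '^' is bitwise XOR (level 4)
Higher level binds tighter
'&' has higher precedence than '^'


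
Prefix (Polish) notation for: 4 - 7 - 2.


left-to-right (same/higher precedence on left): tree is (- (- 4 7) 2)
Prefix: - - 4 7 2


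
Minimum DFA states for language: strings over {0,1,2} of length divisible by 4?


Track length mod 4: states 0..3, accept at 0
Minimal DFA: 4 states


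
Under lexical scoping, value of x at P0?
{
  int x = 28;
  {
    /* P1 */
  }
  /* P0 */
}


x declared in the same block as P0
x = 28


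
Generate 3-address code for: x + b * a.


Break into single-operator statements:
t1 = b * a
t2 = x + t1


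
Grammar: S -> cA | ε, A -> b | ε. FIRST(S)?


Per alternative of S: FIRST(cA) = {c}; FIRST(ε) = {ε}
FIRST(S) = {c, ε}


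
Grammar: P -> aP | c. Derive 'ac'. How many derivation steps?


Derivation: P => aP => ac
Steps: 2


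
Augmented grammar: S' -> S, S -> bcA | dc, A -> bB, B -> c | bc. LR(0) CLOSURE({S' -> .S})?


Start: S' -> .S
For each item with dot before a nonterminal B, add B -> .γ for every B-production
Closure: [S' -> .S, S -> .bcA, S -> .dc]


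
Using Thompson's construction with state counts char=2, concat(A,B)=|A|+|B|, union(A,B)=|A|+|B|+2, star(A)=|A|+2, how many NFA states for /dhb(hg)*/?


Syntax tree has 5 char leaf(s), 0 union(s), 1 star(s)
chars contribute 5×2 = 10; each union adds +2; each star adds +2
Total: 10 + 0 + 2 = 12 states


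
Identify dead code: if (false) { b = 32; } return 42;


condition is constant false, so the whole block is unreachable
Dead: 'if (false) { b = 32; }'


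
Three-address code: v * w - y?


Break into single-operator statements:
t1 = v * w
t2 = t1 - y


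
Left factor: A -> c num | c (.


Common prefix: 'c'
Factored: A -> c A', A' -> num | (


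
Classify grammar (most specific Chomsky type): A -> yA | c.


Right-linear: every RHS is a terminal or a terminal followed by one nonterminal
Classification: Type 3 (Regular)


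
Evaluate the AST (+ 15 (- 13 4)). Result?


Evaluate inner: (- 13 4) = 9
Evaluate root: (+ 15 9) = 24
Result: 24


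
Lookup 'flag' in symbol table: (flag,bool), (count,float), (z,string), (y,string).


Lookup 'flag' → type bool


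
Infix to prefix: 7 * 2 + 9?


left-to-right (same/higher precedence on left): tree is (+ (* 7 2) 9)
Prefix: + * 7 2 9


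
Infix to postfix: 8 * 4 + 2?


Left to right (same or higher precedence on left)
Postfix: 8 4 * 2 +


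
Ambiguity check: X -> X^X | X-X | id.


'id^id-id' has two parse trees (no precedence encoded between ^ and -)
Ambiguous


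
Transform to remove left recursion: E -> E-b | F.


Left-recursive alternatives: E-b; non-recursive: F
Introduce E': E -> FE', E' -> -bE' | ε


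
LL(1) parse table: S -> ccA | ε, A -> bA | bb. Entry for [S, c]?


For [S, c]: 'c' ∈ FIRST(ccA)
Entry: S -> ccA


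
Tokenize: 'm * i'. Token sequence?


Scan left to right, longest-match per lexeme
Tokens: ID(m), OP(*), ID(i)


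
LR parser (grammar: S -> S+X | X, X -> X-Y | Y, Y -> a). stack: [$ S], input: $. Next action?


start symbol S on stack, input exhausted
Action: accept


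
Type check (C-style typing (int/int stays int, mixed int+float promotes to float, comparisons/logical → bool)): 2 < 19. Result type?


Operand types: int < int
Rule: comparison yields bool
Result type: bool


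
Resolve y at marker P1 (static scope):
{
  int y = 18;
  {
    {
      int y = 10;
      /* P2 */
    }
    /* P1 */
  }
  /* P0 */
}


P1's block does not declare y; resolves to the enclosing declaration at depth 0
y = 18


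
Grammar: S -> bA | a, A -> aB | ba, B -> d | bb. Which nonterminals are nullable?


A nonterminal is nullable iff some alternative derives ε (directly, or every symbol in it is nullable)
Nullable: {}


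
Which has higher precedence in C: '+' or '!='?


'+' is additive (level 9); '!=' is equality (level 6)
Higher level binds tighter
'+' has higher precedence than '!='


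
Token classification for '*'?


Pattern: operator symbol
Type: OPERATOR


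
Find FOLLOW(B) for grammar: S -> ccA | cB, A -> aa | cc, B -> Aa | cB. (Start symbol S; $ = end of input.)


$ ∈ FOLLOW(S). For each A -> αBβ: add FIRST(β)\{ε} to FOLLOW(B); if β nullable, add FOLLOW(A).
FOLLOW(B) = {$}


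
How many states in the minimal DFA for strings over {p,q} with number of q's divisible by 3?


Track (count of q) mod 3: states 0..2, accept at 0
Minimal DFA: 3 states


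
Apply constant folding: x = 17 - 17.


17 - 17 = 0 at compile time
Optimized: x = 0


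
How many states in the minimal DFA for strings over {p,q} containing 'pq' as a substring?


KMP-style automaton: 2 progress states + 1 absorbing accept = 3
Minimal DFA: 3 states


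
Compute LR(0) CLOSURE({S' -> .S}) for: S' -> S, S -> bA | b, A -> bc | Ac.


Start: S' -> .S
For each item with dot before a nonterminal B, add B -> .γ for every B-production
Closure: [S' -> .S, S -> .bA, S -> .b]


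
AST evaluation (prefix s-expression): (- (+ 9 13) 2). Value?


Evaluate inner: (+ 9 13) = 22
Evaluate root: (- 22 2) = 20
Result: 20


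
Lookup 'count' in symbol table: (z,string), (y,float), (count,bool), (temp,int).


Lookup 'count' → type bool


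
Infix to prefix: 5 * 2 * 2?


left-to-right (same/higher precedence on left): tree is (* (* 5 2) 2)
Prefix: * * 5 2 2


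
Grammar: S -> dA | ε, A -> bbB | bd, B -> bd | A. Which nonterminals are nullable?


A nonterminal is nullable iff some alternative derives ε (directly, or every symbol in it is nullable)
Nullable: {S}


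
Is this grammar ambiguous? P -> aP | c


right-linear, alternatives start with distinct terminals 'a' vs 'c': unique leftmost derivation
Unambiguous


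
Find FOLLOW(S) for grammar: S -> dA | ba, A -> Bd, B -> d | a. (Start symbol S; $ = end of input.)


$ ∈ FOLLOW(S). For each A -> αBβ: add FIRST(β)\{ε} to FOLLOW(B); if β nullable, add FOLLOW(A).
FOLLOW(S) = {$}


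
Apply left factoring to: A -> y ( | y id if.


Common prefix: 'y'
Factored: A -> y A', A' -> ( | id if


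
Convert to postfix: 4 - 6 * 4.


* has higher precedence, evaluate 6*4 first
Postfix: 4 6 4 * -


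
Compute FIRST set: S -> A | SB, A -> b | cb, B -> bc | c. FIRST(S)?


Per alternative of S: FIRST(A) = {b, c}; FIRST(SB) = {b, c}
FIRST(S) = {b, c}


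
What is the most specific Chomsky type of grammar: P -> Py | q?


Left-linear: every RHS is a terminal or one nonterminal followed by a terminal
Classification: Type 3 (Regular)


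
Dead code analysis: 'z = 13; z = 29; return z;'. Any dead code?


first assignment to z is overwritten before any read
Dead: 'z = 13'


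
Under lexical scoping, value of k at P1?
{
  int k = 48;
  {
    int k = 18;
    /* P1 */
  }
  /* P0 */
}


k declared in the same block as P1
k = 18


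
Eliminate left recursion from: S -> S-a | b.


Left-recursive alternatives: S-a; non-recursive: b
Introduce S': S -> bS', S' -> -aS' | ε


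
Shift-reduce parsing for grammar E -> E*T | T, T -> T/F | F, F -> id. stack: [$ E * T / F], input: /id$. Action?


handle 'T/F' on top
Action: reduce (T -> T/F)


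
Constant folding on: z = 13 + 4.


13 + 4 = 17 at compile time
Optimized: z = 17


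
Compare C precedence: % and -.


'%' is multiplicative (level 10); '-' is additive (level 9)
Higher level binds tighter
'%' has higher precedence than '-'


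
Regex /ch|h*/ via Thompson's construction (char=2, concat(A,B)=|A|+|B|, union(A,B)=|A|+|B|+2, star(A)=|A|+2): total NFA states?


Syntax tree has 3 char leaf(s), 1 union(s), 1 star(s)
chars contribute 3×2 = 6; each union adds +2; each star adds +2
Total: 6 + 2 + 2 = 10 states


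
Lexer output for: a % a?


Scan left to right, longest-match per lexeme
Tokens: ID(a), OP(%), ID(a)


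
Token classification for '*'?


Pattern: operator symbol
Type: OPERATOR


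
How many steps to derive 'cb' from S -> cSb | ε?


Derivation: S => cSb => cb
Steps: 2


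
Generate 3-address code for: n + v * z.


Break into single-operator statements:
t1 = v * z
t2 = n + t1


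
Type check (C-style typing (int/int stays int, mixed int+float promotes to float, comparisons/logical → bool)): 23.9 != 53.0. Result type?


Operand types: float != float
Rule: comparison yields bool
Result type: bool


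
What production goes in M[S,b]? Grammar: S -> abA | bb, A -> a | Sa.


For [S, b]: 'b' ∈ FIRST(bb)
Entry: S -> bb


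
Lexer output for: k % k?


Scan left to right, longest-match per lexeme
Tokens: ID(k), OP(%), ID(k)


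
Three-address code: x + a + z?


Break into single-operator statements:
t1 = x + a
t2 = t1 + z


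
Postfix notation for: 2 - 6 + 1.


Left to right (same or higher precedence on left)
Postfix: 2 6 - 1 +


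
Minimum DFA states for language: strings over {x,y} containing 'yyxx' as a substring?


KMP-style automaton: 4 progress states + 1 absorbing accept = 5
Minimal DFA: 5 states


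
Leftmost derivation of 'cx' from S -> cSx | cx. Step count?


Derivation: S => cx
Steps: 1


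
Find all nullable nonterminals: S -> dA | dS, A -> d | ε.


A nonterminal is nullable iff some alternative derives ε (directly, or every symbol in it is nullable)
Nullable: {A}


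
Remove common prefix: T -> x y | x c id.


Common prefix: 'x'
Factored: T -> x T', T' -> y | c id


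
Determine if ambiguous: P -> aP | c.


right-linear, alternatives start with distinct terminals 'a' vs 'c': unique leftmost derivation
Unambiguous


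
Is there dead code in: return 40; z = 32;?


statement follows a return and is unreachable
Dead: 'z = 32'


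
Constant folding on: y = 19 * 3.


19 * 3 = 57 at compile time
Optimized: y = 57


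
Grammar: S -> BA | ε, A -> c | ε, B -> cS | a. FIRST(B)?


Per alternative of B: FIRST(cS) = {c}; FIRST(a) = {a}
FIRST(B) = {a, c}


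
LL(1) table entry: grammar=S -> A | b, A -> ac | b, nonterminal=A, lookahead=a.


For [A, a]: 'a' ∈ FIRST(ac)
Entry: A -> ac


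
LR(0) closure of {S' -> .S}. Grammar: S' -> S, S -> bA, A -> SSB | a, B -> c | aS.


Start: S' -> .S
For each item with dot before a nonterminal B, add B -> .γ for every B-production
Closure: [S' -> .S, S -> .bA]


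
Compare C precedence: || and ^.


'^' is bitwise XOR (level 4); '||' is logical OR (level 1)
Higher level binds tighter
'^' has higher precedence than '||'


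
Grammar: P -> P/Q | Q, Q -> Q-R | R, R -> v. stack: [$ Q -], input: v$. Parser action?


no handle; shift 'v'
Action: shift


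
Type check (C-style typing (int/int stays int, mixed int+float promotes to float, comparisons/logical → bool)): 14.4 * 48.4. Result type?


Operand types: float * float
Rule: mixed int/float promotes to float; int/int stays int
Result type: float


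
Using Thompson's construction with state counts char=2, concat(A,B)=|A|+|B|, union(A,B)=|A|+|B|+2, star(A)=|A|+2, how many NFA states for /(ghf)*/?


Syntax tree has 3 char leaf(s), 0 union(s), 1 star(s)
chars contribute 3×2 = 6; each union adds +2; each star adds +2
Total: 6 + 0 + 2 = 8 states


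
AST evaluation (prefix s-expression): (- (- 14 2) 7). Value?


Evaluate inner: (- 14 2) = 12
Evaluate root: (- 12 7) = 5
Result: 5


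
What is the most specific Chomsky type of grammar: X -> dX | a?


Right-linear: every RHS is a terminal or a terminal followed by one nonterminal
Classification: Type 3 (Regular)


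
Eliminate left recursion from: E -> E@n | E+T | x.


Left-recursive alternatives: E@n, E+T; non-recursive: x
Introduce E': E -> xE', E' -> @nE' | +TE' | ε


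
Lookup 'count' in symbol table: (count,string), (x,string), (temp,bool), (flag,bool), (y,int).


Lookup 'count' → type string


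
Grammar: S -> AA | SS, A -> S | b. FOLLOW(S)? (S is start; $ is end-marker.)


$ ∈ FOLLOW(S). For each A -> αBβ: add FIRST(β)\{ε} to FOLLOW(B); if β nullable, add FOLLOW(A).
FOLLOW(S) = {$, b}


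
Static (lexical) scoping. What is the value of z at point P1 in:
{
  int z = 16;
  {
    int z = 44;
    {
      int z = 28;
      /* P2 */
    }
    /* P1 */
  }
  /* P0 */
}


z declared in the same block as P1
z = 44


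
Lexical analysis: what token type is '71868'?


Pattern: digits only
Type: INTEGER_LITERAL


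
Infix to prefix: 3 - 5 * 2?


'*' binds tighter: tree is (- 3 (* 5 2))
Prefix: - 3 * 5 2


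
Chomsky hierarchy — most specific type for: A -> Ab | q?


Left-linear: every RHS is a terminal or one nonterminal followed by a terminal
Classification: Type 3 (Regular)


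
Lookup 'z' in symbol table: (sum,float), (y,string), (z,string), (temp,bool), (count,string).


Lookup 'z' → type string


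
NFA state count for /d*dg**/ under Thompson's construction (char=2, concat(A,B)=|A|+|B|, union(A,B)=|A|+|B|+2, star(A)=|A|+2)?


Syntax tree has 3 char leaf(s), 0 union(s), 3 star(s)
chars contribute 3×2 = 6; each union adds +2; each star adds +2
Total: 6 + 0 + 6 = 12 states


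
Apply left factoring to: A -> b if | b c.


Common prefix: 'b'
Factored: A -> b A', A' -> if | c


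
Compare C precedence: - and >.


'-' is additive (level 9); '>' is relational (level 7)
Higher level binds tighter
'-' has higher precedence than '>'


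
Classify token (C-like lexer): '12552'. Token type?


Pattern: digits only
Type: INTEGER_LITERAL


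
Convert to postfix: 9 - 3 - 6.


Left to right (same or higher precedence on left)
Postfix: 9 3 - 6 -


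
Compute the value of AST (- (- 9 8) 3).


Evaluate inner: (- 9 8) = 1
Evaluate root: (- 1 3) = -2
Result: -2


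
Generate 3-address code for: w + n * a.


Break into single-operator statements:
t1 = n * a
t2 = w + t1


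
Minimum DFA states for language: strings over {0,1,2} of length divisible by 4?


Track length mod 4: states 0..3, accept at 0
Minimal DFA: 4 states


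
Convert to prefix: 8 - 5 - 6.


left-to-right (same/higher precedence on left): tree is (- (- 8 5) 6)
Prefix: - - 8 5 6


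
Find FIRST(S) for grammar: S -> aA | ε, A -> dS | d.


Per alternative of S: FIRST(aA) = {a}; FIRST(ε) = {ε}
FIRST(S) = {a, ε}


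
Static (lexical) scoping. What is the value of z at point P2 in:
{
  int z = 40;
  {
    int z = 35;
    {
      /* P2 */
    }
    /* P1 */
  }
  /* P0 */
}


P2's block does not declare z; resolves to the enclosing declaration at depth 1
z = 35


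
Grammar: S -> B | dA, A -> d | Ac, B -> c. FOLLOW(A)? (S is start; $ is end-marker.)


$ ∈ FOLLOW(S). For each A -> αBβ: add FIRST(β)\{ε} to FOLLOW(B); if β nullable, add FOLLOW(A).
FOLLOW(A) = {$, c}


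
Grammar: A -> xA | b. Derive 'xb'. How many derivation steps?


Derivation: A => xA => xb
Steps: 2


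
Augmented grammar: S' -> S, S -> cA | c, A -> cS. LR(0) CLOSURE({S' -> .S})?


Start: S' -> .S
For each item with dot before a nonterminal B, add B -> .γ for every B-production
Closure: [S' -> .S, S -> .cA, S -> .c]


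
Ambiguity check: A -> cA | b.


right-linear, alternatives start with distinct terminals 'c' vs 'b': unique leftmost derivation
Unambiguous


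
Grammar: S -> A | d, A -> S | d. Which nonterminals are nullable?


A nonterminal is nullable iff some alternative derives ε (directly, or every symbol in it is nullable)
Nullable: {}


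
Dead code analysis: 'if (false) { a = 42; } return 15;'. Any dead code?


condition is constant false, so the whole block is unreachable
Dead: 'if (false) { a = 42; }'


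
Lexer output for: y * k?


Scan left to right, longest-match per lexeme
Tokens: ID(y), OP(*), ID(k)


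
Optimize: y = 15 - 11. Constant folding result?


15 - 11 = 4 at compile time
Optimized: y = 4


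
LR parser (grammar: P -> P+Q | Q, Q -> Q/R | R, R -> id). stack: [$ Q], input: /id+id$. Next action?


shift '/' to continue Q -> Q/R
Action: shift


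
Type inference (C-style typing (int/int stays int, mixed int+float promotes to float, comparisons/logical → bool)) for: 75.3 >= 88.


Operand types: float >= int
Rule: comparison yields bool
Result type: bool


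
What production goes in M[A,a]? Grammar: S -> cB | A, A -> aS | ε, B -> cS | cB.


For [A, a]: 'a' ∈ FIRST(aS)
Entry: A -> aS


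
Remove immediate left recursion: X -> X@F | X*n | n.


Left-recursive alternatives: X@F, X*n; non-recursive: n
Introduce X': X -> nX', X' -> @FX' | *nX' | ε


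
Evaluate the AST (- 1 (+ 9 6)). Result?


Evaluate inner: (+ 9 6) = 15
Evaluate root: (- 1 15) = -14
Result: -14


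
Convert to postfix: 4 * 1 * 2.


Left to right (same or higher precedence on left)
Postfix: 4 1 * 2 *


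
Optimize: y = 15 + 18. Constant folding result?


15 + 18 = 33 at compile time
Optimized: y = 33


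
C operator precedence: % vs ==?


'%' is multiplicative (level 10); '==' is equality (level 6)
Higher level binds tighter
'%' has higher precedence than '=='


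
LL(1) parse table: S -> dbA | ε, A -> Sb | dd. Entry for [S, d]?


For [S, d]: 'd' ∈ FIRST(dbA)
Entry: S -> dbA


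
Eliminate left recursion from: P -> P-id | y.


Left-recursive alternatives: P-id; non-recursive: y
Introduce P': P -> yP', P' -> -idP' | ε


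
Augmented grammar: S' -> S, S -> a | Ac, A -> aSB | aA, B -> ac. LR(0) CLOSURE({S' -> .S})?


Start: S' -> .S
For each item with dot before a nonterminal B, add B -> .γ for every B-production
Closure: [S' -> .S, S -> .a, S -> .Ac, A -> .aSB, A -> .aA]


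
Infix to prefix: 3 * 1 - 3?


left-to-right (same/higher precedence on left): tree is (- (* 3 1) 3)
Prefix: - * 3 1 3


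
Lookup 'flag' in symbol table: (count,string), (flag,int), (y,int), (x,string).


Lookup 'flag' → type int


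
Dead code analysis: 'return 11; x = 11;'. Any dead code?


statement follows a return and is unreachable
Dead: 'x = 11'


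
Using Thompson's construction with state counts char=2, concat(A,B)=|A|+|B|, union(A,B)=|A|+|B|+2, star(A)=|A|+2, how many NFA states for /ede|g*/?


Syntax tree has 4 char leaf(s), 1 union(s), 1 star(s)
chars contribute 4×2 = 8; each union adds +2; each star adds +2
Total: 8 + 2 + 2 = 12 states


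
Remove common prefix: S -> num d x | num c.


Common prefix: 'num'
Factored: S -> num S', S' -> d x | c


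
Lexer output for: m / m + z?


Scan left to right, longest-match per lexeme
Tokens: ID(m), OP(/), ID(m), OP(+), ID(z)


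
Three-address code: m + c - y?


Break into single-operator statements:
t1 = m + c
t2 = t1 - y


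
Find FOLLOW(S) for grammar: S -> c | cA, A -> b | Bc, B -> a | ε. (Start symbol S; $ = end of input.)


$ ∈ FOLLOW(S). For each A -> αBβ: add FIRST(β)\{ε} to FOLLOW(B); if β nullable, add FOLLOW(A).
FOLLOW(S) = {$}
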